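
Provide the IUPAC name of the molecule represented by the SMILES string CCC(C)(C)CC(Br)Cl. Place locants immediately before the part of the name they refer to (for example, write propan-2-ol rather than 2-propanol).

1-bromo-1-chloro-3,3-dimethylpentane

The longest carbon chain is 5 atoms: the parent is pentane.
The numbering direction is chosen so that the substituent locant set {1,1,3,3} is lower than {3,3,5,5} at the first point of difference.
This places a bromo group at C-1; a chloro group at C-1; two methyl groups at C-3.
The substituents are ordered alphabetically, ignoring any di-/tri- multipliers.
Putting it together: 1-bromo-1-chloro-3,3-dimethylpentane.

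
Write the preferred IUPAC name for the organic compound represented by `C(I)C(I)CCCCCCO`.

7,8-diiodooctan-1-ol

The longest carbon chain that includes the –OH group has 8 carbons, so the parent hydride is octane.
An alcohol (–OH) is the principal characteristic group, giving the suffix -ol.
The numbering direction is chosen so that numbering from this end puts the hydroxyl group at C-1 rather than C-8.
This places the hydroxyl at C-1; iodo groups at C-7 and C-8.
Assembling the pieces gives 7,8-diiodooctan-1-ol.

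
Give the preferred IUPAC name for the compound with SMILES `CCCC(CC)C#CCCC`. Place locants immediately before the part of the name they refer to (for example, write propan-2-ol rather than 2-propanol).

The longest chain bearing the multiple bond is 9 carbons long (nonane).
The chain contains a C≡C triple bond, so the unsaturation ending is -yne.
Choose the numbering such that numbering from this end puts the triple bond at C-4 rather than C-5.
That gives the triple bond between C-4 and C-5; an ethyl group at C-6.
Putting it together: 6-ethylnon-4-yne.

6-ethylnon-4-yne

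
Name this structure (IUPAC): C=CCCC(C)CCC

5-methyloct-1-ene

Counting along the main chain through the multiple bond gives 8 carbons: the parent is octane.
There is one C=C double bond, indicated by the ending -ene.
Number the chain so that numbering from this end puts the double bond at C-1 rather than C-7.
That gives the double bond between C-1 and C-2; a methyl group at C-5.
Putting it together: 5-methyloct-1-ene.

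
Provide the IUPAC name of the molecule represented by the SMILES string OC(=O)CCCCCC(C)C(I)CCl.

9-chloro-8-iodo-7-methylnonanoic acid

Counting along the main chain through the –COOH group gives 9 carbons: the parent is nonane.
The principal characteristic group is a carboxylic acid (terminal –COOH), named with the suffix -oic acid.
The numbering direction is chosen so that the carboxylic acid carbon is C-1 by definition.
With this numbering: a chloro group at C-9; an iodo group at C-8; a methyl group at C-7.
Substituent prefixes are cited in alphabetical order (multiplying prefixes like di-/tri- are ignored for ordering).
Assembling the pieces gives 9-chloro-8-iodo-7-methylnonanoic acid.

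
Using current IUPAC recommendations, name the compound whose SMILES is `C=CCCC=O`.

pent-4-enal

The longest chain bearing the –CHO group and the multiple bond is 5 carbons long (pentane).
The principal characteristic group is an aldehyde (terminal –CHO), named with the suffix -al.
The chain contains a C=C double bond, so the unsaturation ending is -ene.
Number the chain so that the aldehyde carbon is C-1 by definition.
With this numbering: the double bond between C-4 and C-5.
Assembling the pieces gives pent-4-enal.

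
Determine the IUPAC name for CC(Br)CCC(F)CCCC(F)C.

The longest continuous carbon chain has 10 atoms, so the parent hydride is decane.
Number the chain so that the substituent locant set {2,5,9} is lower than {2,6,9} at the first point of difference.
That gives a bromo group at C-2; fluoro groups at C-5 and C-9.
Prefixes are listed alphabetically: bromo, fluoro.
Putting it together: 2-bromo-5,9-difluorodecane.

2-bromo-5,9-difluorodecane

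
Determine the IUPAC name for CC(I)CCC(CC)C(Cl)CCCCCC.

The parent chain contains 12 carbons (dodecane).
The numbering direction is chosen so that the substituent locant set {2,5,6} is lower than {7,8,11} at the first point of difference.
With this numbering: a chloro group at C-6; an ethyl group at C-5; an iodo group at C-2.
Prefixes are listed alphabetically: chloro, ethyl, iodo.
The name is 6-chloro-5-ethyl-2-iodododecane.

6-chloro-5-ethyl-2-iodododecane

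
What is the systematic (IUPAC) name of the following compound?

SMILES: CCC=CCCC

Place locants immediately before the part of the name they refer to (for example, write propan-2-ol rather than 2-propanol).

Counting along the main chain through the multiple bond gives 7 carbons: the parent is heptane.
A C=C double bond in the chain gives the infix -ene-.
The numbering direction is chosen so that numbering from this end puts the double bond at C-3 rather than C-4.
This places the double bond between C-3 and C-4.
Assembling the pieces gives hept-3-ene.

hept-3-ene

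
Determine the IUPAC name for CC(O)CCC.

pentan-2-ol

The longest carbon chain that includes the –OH group has 5 carbons, so the parent hydride is pentane.
The principal characteristic group is an alcohol (–OH), named with the suffix -ol.
The numbering direction is chosen so that numbering from this end puts the hydroxyl group at C-2 rather than C-4.
With this numbering: the hydroxyl at C-2.
The name is pentan-2-ol.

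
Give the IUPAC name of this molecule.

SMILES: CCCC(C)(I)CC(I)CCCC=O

5,7-diiodo-7-methyldecanal

The longest chain bearing the –CHO group is 10 carbons long (decane).
An aldehyde (terminal –CHO) is the principal characteristic group, giving the suffix -al.
Number the chain so that the aldehyde carbon is C-1 by definition.
This places iodo groups at C-5 and C-7; a methyl group at C-7.
The substituents are ordered alphabetically, ignoring any di-/tri- multipliers.
Putting it together: 5,7-diiodo-7-methyldecanal.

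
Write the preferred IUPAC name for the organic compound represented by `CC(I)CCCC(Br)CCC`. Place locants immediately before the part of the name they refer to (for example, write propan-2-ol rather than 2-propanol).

The longest carbon chain is 9 atoms: the parent is nonane.
Choose the numbering such that the substituent locant set {2,6} is lower than {4,8} at the first point of difference.
That gives a bromo group at C-6; an iodo group at C-2.
Substituent prefixes are cited in alphabetical order (multiplying prefixes like di-/tri- are ignored for ordering).
The name is 6-bromo-2-iodononane.

6-bromo-2-iodononane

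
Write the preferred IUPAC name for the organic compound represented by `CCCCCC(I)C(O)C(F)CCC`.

4-fluoro-6-iodoundecan-5-ol

Counting along the main chain through the –OH group gives 11 carbons: the parent is undecane.
The highest-priority functional group is an alcohol (–OH), so the name ends in -ol.
The numbering direction is chosen so that numbering from this end puts the hydroxyl group at C-5 rather than C-7.
With this numbering: the hydroxyl at C-5; a fluoro group at C-4; an iodo group at C-6.
Prefixes are listed alphabetically: fluoro, iodo.
The name is 4-fluoro-6-iodoundecan-5-ol.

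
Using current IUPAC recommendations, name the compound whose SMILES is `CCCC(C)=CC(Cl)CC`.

The longest carbon chain that includes the multiple bond has 8 carbons, so the parent hydride is octane.
A C=C double bond in the chain gives the infix -ene-.
The numbering direction is chosen so that the substituent locant set {3,5} is lower than {4,6} at the first point of difference.
This places the double bond between C-4 and C-5; a chloro group at C-3; a methyl group at C-5.
Substituent prefixes are cited in alphabetical order (multiplying prefixes like di-/tri- are ignored for ordering).
The name is 3-chloro-5-methyloct-4-ene.

3-chloro-5-methyloct-4-ene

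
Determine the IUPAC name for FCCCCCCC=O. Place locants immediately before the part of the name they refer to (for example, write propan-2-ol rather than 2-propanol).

Counting along the main chain through the –CHO group gives 7 carbons: the parent is heptane.
An aldehyde (terminal –CHO) is the principal characteristic group, giving the suffix -al.
Number the chain so that the aldehyde carbon is C-1 by definition.
With this numbering: a fluoro group at C-7.
Putting it together: 7-fluoroheptanal.

7-fluoroheptanal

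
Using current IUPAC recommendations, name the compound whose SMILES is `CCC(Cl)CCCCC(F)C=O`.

7-chloro-2-fluorononanal

Counting along the main chain through the –CHO group gives 9 carbons: the parent is nonane.
The principal characteristic group is an aldehyde (terminal –CHO), named with the suffix -al.
Number the chain so that the aldehyde carbon is C-1 by definition.
With this numbering: a chloro group at C-7; a fluoro group at C-2.
Substituent prefixes are cited in alphabetical order (multiplying prefixes like di-/tri- are ignored for ordering).
Putting it together: 7-chloro-2-fluorononanal.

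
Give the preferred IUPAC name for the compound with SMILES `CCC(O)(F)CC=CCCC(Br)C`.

9-bromo-3-fluorodec-5-en-3-ol

Counting along the main chain through the –OH group and the multiple bond gives 10 carbons: the parent is decane.
The principal characteristic group is an alcohol (–OH), named with the suffix -ol.
A C=C double bond in the chain gives the infix -ene-.
Number the chain so that numbering from this end puts the hydroxyl group at C-3 rather than C-8.
That gives the hydroxyl at C-3; the double bond between C-5 and C-6; a bromo group at C-9; a fluoro group at C-3.
Prefixes are listed alphabetically: bromo, fluoro.
Assembling the pieces gives 9-bromo-3-fluorodec-5-en-3-ol.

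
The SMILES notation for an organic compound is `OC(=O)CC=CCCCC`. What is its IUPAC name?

oct-3-enoic acid

The longest carbon chain that includes the –COOH group and the multiple bond has 8 carbons, so the parent hydride is octane.
The principal characteristic group is a carboxylic acid (terminal –COOH), named with the suffix -oic acid.
A C=C double bond in the chain gives the infix -ene-.
The numbering direction is chosen so that the carboxylic acid carbon is C-1 by definition.
This places the double bond between C-3 and C-4.
The name is oct-3-enoic acid.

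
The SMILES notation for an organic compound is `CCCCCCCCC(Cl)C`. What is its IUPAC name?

The longest carbon chain is 10 atoms: the parent is decane.
The numbering direction is chosen so that the substituent locant set {2} is lower than {9} at the first point of difference.
That gives a chloro group at C-2.
Putting it together: 2-chlorodecane.

2-chlorodecane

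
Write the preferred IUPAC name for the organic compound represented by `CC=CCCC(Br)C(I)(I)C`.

Counting along the main chain through the multiple bond gives 8 carbons: the parent is octane.
A C=C double bond in the chain gives the infix -ene-.
Choose the numbering such that numbering from this end puts the double bond at C-2 rather than C-6.
This places the double bond between C-2 and C-3; a bromo group at C-6; two iodo groups at C-7.
Prefixes are listed alphabetically: bromo, iodo.
The name is 6-bromo-7,7-diiodooct-2-ene.

6-bromo-7,7-diiodooct-2-ene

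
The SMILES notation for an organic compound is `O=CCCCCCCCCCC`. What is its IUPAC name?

The longest chain bearing the –CHO group is 11 carbons long (undecane).
An aldehyde (terminal –CHO) is the principal characteristic group, giving the suffix -al.
The numbering direction is chosen so that the aldehyde carbon is C-1 by definition.
The name is undecanal.

undecanal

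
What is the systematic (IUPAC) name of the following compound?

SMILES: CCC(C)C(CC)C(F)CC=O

The longest chain bearing the –CHO group is 7 carbons long (heptane).
The principal characteristic group is an aldehyde (terminal –CHO), named with the suffix -al.
Number the chain so that the aldehyde carbon is C-1 by definition.
This places an ethyl group at C-4; a fluoro group at C-3; a methyl group at C-5.
The substituents are ordered alphabetically, ignoring any di-/tri- multipliers.
Assembling the pieces gives 4-ethyl-3-fluoro-5-methylheptanal.

4-ethyl-3-fluoro-5-methylheptanal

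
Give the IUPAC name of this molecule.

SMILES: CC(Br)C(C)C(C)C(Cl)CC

The longest continuous carbon chain has 7 atoms, so the parent hydride is heptane.
The numbering direction is chosen so that the substituent locant set {2,3,4,5} is lower than {3,4,5,6} at the first point of difference.
That gives a bromo group at C-2; a chloro group at C-5; methyl groups at C-3 and C-4.
The substituents are ordered alphabetically, ignoring any di-/tri- multipliers.
The name is 2-bromo-5-chloro-3,4-dimethylheptane.

2-bromo-5-chloro-3,4-dimethylheptane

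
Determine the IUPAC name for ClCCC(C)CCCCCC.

The longest carbon chain is 9 atoms: the parent is nonane.
Choose the numbering such that the substituent locant set {1,3} is lower than {7,9} at the first point of difference.
This places a chloro group at C-1; a methyl group at C-3.
Prefixes are listed alphabetically: chloro, methyl.
The name is 1-chloro-3-methylnonane.

1-chloro-3-methylnonane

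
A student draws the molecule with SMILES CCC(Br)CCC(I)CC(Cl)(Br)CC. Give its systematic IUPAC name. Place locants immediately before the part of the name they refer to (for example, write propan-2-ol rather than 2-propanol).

The longest carbon chain is 10 atoms: the parent is decane.
Choose the numbering such that the substituent locant set {3,3,5,8} is lower than {3,6,8,8} at the first point of difference.
This places bromo groups at C-3 and C-8; a chloro group at C-3; an iodo group at C-5.
The substituents are ordered alphabetically, ignoring any di-/tri- multipliers.
Putting it together: 3,8-dibromo-3-chloro-5-iododecane.

3,8-dibromo-3-chloro-5-iododecane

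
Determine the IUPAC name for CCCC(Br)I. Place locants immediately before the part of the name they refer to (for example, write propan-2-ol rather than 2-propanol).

1-bromo-1-iodobutane

The longest continuous carbon chain has 4 atoms, so the parent hydride is butane.
The numbering direction is chosen so that the substituent locant set {1,1} is lower than {4,4} at the first point of difference.
This places a bromo group at C-1; an iodo group at C-1.
The substituents are ordered alphabetically, ignoring any di-/tri- multipliers.
The name is 1-bromo-1-iodobutane.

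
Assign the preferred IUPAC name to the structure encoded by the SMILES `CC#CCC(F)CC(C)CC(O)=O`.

The longest chain bearing the –COOH group and the multiple bond is 9 carbons long (nonane).
The principal characteristic group is a carboxylic acid (terminal –COOH), named with the suffix -oic acid.
A C≡C triple bond in the chain gives the infix -yne-.
The numbering direction is chosen so that the carboxylic acid carbon is C-1 by definition.
With this numbering: the triple bond between C-7 and C-8; a fluoro group at C-5; a methyl group at C-3.
Prefixes are listed alphabetically: fluoro, methyl.
Assembling the pieces gives 5-fluoro-3-methylnon-7-ynoic acid.

5-fluoro-3-methylnon-7-ynoic acid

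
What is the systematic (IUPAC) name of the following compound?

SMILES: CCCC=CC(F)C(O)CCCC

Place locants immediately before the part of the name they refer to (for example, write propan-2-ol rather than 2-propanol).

Counting along the main chain through the –OH group and the multiple bond gives 11 carbons: the parent is undecane.
An alcohol (–OH) is the principal characteristic group, giving the suffix -ol.
A C=C double bond in the chain gives the infix -ene-.
Choose the numbering such that numbering from this end puts the hydroxyl group at C-5 rather than C-7.
That gives the hydroxyl at C-5; the double bond between C-7 and C-8; a fluoro group at C-6.
Putting it together: 6-fluoroundec-7-en-5-ol.

6-fluoroundec-7-en-5-ol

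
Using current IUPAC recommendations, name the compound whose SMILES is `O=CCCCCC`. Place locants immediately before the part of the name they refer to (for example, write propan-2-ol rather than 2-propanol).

Counting along the main chain through the –CHO group gives 6 carbons: the parent is hexane.
The highest-priority functional group is an aldehyde (terminal –CHO), so the name ends in -al.
The numbering direction is chosen so that the aldehyde carbon is C-1 by definition.
Assembling the pieces gives hexanal.

hexanal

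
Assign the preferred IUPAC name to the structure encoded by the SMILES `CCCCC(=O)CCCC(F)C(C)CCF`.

The longest chain bearing the carbonyl is 12 carbons long (dodecane).
The highest-priority functional group is a ketone (C=O on an internal carbon), so the name ends in -one.
Choose the numbering such that numbering from this end puts the carbonyl group at C-5 rather than C-8.
With this numbering: the carbonyl at C-5; fluoro groups at C-9 and C-12; a methyl group at C-10.
Substituent prefixes are cited in alphabetical order (multiplying prefixes like di-/tri- are ignored for ordering).
Putting it together: 9,12-difluoro-10-methyldodecan-5-one.

9,12-difluoro-10-methyldodecan-5-one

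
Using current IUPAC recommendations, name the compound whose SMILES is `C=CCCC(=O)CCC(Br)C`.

8-bromonon-1-en-5-one

Counting along the main chain through the carbonyl and the multiple bond gives 9 carbons: the parent is nonane.
The principal characteristic group is a ketone (C=O on an internal carbon), named with the suffix -one.
The chain contains a C=C double bond, so the unsaturation ending is -ene.
Choose the numbering such that numbering from this end puts the double bond at C-1 rather than C-8.
That gives the carbonyl at C-5; the double bond between C-1 and C-2; a bromo group at C-8.
Putting it together: 8-bromonon-1-en-5-one.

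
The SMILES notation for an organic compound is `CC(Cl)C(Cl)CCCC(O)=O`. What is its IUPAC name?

5,6-dichloroheptanoic acid

Counting along the main chain through the –COOH group gives 7 carbons: the parent is heptane.
The principal characteristic group is a carboxylic acid (terminal –COOH), named with the suffix -oic acid.
Choose the numbering such that the carboxylic acid carbon is C-1 by definition.
This places chloro groups at C-5 and C-6.
Assembling the pieces gives 5,6-dichloroheptanoic acid.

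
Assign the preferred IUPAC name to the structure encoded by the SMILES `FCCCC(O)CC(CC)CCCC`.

6-ethyl-1-fluorodecan-4-ol

Counting along the main chain through the –OH group gives 10 carbons: the parent is decane.
An alcohol (–OH) is the principal characteristic group, giving the suffix -ol.
The numbering direction is chosen so that numbering from this end puts the hydroxyl group at C-4 rather than C-7.
With this numbering: the hydroxyl at C-4; an ethyl group at C-6; a fluoro group at C-1.
Prefixes are listed alphabetically: ethyl, fluoro.
The name is 6-ethyl-1-fluorodecan-4-ol.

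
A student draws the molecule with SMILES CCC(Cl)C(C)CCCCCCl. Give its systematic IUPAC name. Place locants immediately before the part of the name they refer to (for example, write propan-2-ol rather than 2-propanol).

The longest carbon chain is 9 atoms: the parent is nonane.
Choose the numbering such that the substituent locant set {1,6,7} is lower than {3,4,9} at the first point of difference.
With this numbering: chloro groups at C-1 and C-7; a methyl group at C-6.
Substituent prefixes are cited in alphabetical order (multiplying prefixes like di-/tri- are ignored for ordering).
The name is 1,7-dichloro-6-methylnonane.

1,7-dichloro-6-methylnonane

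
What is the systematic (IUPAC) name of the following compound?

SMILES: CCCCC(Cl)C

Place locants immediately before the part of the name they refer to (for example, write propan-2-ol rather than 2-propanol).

2-chlorohexane

The longest carbon chain is 6 atoms: the parent is hexane.
The numbering direction is chosen so that the substituent locant set {2} is lower than {5} at the first point of difference.
That gives a chloro group at C-2.
Putting it together: 2-chlorohexane.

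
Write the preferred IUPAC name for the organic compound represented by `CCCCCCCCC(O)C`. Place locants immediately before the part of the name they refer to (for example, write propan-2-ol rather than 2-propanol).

The longest carbon chain that includes the –OH group has 10 carbons, so the parent hydride is decane.
An alcohol (–OH) is the principal characteristic group, giving the suffix -ol.
Choose the numbering such that numbering from this end puts the hydroxyl group at C-2 rather than C-9.
That gives the hydroxyl at C-2.
The name is decan-2-ol.

decan-2-ol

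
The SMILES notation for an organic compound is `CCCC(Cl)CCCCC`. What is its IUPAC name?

The longest carbon chain is 9 atoms: the parent is nonane.
Choose the numbering such that the substituent locant set {4} is lower than {6} at the first point of difference.
With this numbering: a chloro group at C-4.
The name is 4-chlorononane.

4-chlorononane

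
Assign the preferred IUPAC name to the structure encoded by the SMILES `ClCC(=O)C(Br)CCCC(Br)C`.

3,7-dibromo-1-chlorooctan-2-one

The longest chain bearing the carbonyl is 8 carbons long (octane).
A ketone (C=O on an internal carbon) is the principal characteristic group, giving the suffix -one.
Number the chain so that numbering from this end puts the carbonyl group at C-2 rather than C-7.
This places the carbonyl at C-2; bromo groups at C-3 and C-7; a chloro group at C-1.
Substituent prefixes are cited in alphabetical order (multiplying prefixes like di-/tri- are ignored for ordering).
The name is 3,7-dibromo-1-chlorooctan-2-one.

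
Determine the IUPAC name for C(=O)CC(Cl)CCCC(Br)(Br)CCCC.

The longest carbon chain that includes the –CHO group has 11 carbons, so the parent hydride is undecane.
An aldehyde (terminal –CHO) is the principal characteristic group, giving the suffix -al.
The numbering direction is chosen so that the aldehyde carbon is C-1 by definition.
With this numbering: two bromo groups at C-7; a chloro group at C-3.
Prefixes are listed alphabetically: bromo, chloro.
Putting it together: 7,7-dibromo-3-chloroundecanal.

7,7-dibromo-3-chloroundecanal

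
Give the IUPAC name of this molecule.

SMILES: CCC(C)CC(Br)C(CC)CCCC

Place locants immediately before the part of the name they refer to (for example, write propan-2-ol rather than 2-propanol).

5-bromo-6-ethyl-3-methyldecane

The longest continuous carbon chain has 10 atoms, so the parent hydride is decane.
The numbering direction is chosen so that the substituent locant set {3,5,6} is lower than {5,6,8} at the first point of difference.
With this numbering: a bromo group at C-5; an ethyl group at C-6; a methyl group at C-3.
The substituents are ordered alphabetically, ignoring any di-/tri- multipliers.
Assembling the pieces gives 5-bromo-6-ethyl-3-methyldecane.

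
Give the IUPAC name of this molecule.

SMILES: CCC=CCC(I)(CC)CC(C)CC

6-ethyl-6-iodo-8-methyldec-3-ene

Counting along the main chain through the multiple bond gives 10 carbons: the parent is decane.
A C=C double bond in the chain gives the infix -ene-.
Number the chain so that numbering from this end puts the double bond at C-3 rather than C-7.
With this numbering: the double bond between C-3 and C-4; an ethyl group at C-6; an iodo group at C-6; a methyl group at C-8.
Substituent prefixes are cited in alphabetical order (multiplying prefixes like di-/tri- are ignored for ordering).
The name is 6-ethyl-6-iodo-8-methyldec-3-ene.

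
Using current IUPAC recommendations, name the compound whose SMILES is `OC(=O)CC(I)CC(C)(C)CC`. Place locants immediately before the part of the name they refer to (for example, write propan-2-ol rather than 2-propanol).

3-iodo-5,5-dimethylheptanoic acid

The longest chain bearing the –COOH group is 7 carbons long (heptane).
The highest-priority functional group is a carboxylic acid (terminal –COOH), so the name ends in -oic acid.
Number the chain so that the carboxylic acid carbon is C-1 by definition.
With this numbering: an iodo group at C-3; two methyl groups at C-5.
Substituent prefixes are cited in alphabetical order (multiplying prefixes like di-/tri- are ignored for ordering).
Putting it together: 3-iodo-5,5-dimethylheptanoic acid.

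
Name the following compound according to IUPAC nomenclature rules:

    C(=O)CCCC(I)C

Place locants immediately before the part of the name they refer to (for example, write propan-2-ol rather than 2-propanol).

5-iodohexanal

The longest carbon chain that includes the –CHO group has 6 carbons, so the parent hydride is hexane.
An aldehyde (terminal –CHO) is the principal characteristic group, giving the suffix -al.
Number the chain so that the aldehyde carbon is C-1 by definition.
This places an iodo group at C-5.
Assembling the pieces gives 5-iodohexanal.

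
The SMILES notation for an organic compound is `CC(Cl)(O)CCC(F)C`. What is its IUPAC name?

Counting along the main chain through the –OH group gives 6 carbons: the parent is hexane.
The principal characteristic group is an alcohol (–OH), named with the suffix -ol.
The numbering direction is chosen so that numbering from this end puts the hydroxyl group at C-2 rather than C-5.
That gives the hydroxyl at C-2; a chloro group at C-2; a fluoro group at C-5.
Substituent prefixes are cited in alphabetical order (multiplying prefixes like di-/tri- are ignored for ordering).
The name is 2-chloro-5-fluorohexan-2-ol.

2-chloro-5-fluorohexan-2-ol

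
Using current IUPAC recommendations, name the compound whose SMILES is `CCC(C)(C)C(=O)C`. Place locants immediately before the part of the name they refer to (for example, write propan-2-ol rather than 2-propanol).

The longest chain bearing the carbonyl is 5 carbons long (pentane).
The highest-priority functional group is a ketone (C=O on an internal carbon), so the name ends in -one.
Choose the numbering such that numbering from this end puts the carbonyl group at C-2 rather than C-4.
This places the carbonyl at C-2; two methyl groups at C-3.
Putting it together: 3,3-dimethylpentan-2-one.

3,3-dimethylpentan-2-one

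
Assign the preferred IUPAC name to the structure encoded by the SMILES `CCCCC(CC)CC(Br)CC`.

The longest carbon chain is 9 atoms: the parent is nonane.
The numbering direction is chosen so that the substituent locant set {3,5} is lower than {5,7} at the first point of difference.
This places a bromo group at C-3; an ethyl group at C-5.
Substituent prefixes are cited in alphabetical order (multiplying prefixes like di-/tri- are ignored for ordering).
The name is 3-bromo-5-ethylnonane.

3-bromo-5-ethylnonane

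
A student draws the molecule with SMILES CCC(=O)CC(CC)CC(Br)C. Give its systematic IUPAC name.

The longest carbon chain that includes the carbonyl has 8 carbons, so the parent hydride is octane.
A ketone (C=O on an internal carbon) is the principal characteristic group, giving the suffix -one.
Choose the numbering such that numbering from this end puts the carbonyl group at C-3 rather than C-6.
This places the carbonyl at C-3; a bromo group at C-7; an ethyl group at C-5.
Prefixes are listed alphabetically: bromo, ethyl.
Assembling the pieces gives 7-bromo-5-ethyloctan-3-one.

7-bromo-5-ethyloctan-3-one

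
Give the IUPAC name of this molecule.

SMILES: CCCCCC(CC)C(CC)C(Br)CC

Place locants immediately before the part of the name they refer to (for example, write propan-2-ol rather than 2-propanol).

The parent chain contains 10 carbons (decane).
Choose the numbering such that the substituent locant set {3,4,5} is lower than {6,7,8} at the first point of difference.
This places a bromo group at C-3; ethyl groups at C-4 and C-5.
Substituent prefixes are cited in alphabetical order (multiplying prefixes like di-/tri- are ignored for ordering).
The name is 3-bromo-4,5-diethyldecane.

3-bromo-4,5-diethyldecane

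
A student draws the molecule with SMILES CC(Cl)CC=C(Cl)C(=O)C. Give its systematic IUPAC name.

3,6-dichlorohept-3-en-2-one

The longest chain bearing the carbonyl and the multiple bond is 7 carbons long (heptane).
A ketone (C=O on an internal carbon) is the principal characteristic group, giving the suffix -one.
The chain contains a C=C double bond, so the unsaturation ending is -ene.
Number the chain so that numbering from this end puts the carbonyl group at C-2 rather than C-6.
This places the carbonyl at C-2; the double bond between C-3 and C-4; chloro groups at C-3 and C-6.
The name is 3,6-dichlorohept-3-en-2-one.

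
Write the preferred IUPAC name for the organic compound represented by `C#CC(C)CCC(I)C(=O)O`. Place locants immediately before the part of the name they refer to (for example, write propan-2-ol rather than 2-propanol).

The longest chain bearing the –COOH group and the multiple bond is 7 carbons long (heptane).
The principal characteristic group is a carboxylic acid (terminal –COOH), named with the suffix -oic acid.
There is one C≡C triple bond, indicated by the ending -yne.
Number the chain so that the carboxylic acid carbon is C-1 by definition.
This places the triple bond between C-6 and C-7; an iodo group at C-2; a methyl group at C-5.
The substituents are ordered alphabetically, ignoring any di-/tri- multipliers.
The name is 2-iodo-5-methylhept-6-ynoic acid.

2-iodo-5-methylhept-6-ynoic acid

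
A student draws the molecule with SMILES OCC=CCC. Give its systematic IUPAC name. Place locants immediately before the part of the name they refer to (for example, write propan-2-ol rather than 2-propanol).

Counting along the main chain through the –OH group and the multiple bond gives 5 carbons: the parent is pentane.
The highest-priority functional group is an alcohol (–OH), so the name ends in -ol.
The chain contains a C=C double bond, so the unsaturation ending is -ene.
Choose the numbering such that numbering from this end puts the hydroxyl group at C-1 rather than C-5.
This places the hydroxyl at C-1; the double bond between C-2 and C-3.
Assembling the pieces gives pent-2-en-1-ol.

pent-2-en-1-ol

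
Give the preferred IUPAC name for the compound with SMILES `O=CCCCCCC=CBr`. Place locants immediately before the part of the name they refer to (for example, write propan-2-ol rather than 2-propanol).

Counting along the main chain through the –CHO group and the multiple bond gives 8 carbons: the parent is octane.
The principal characteristic group is an aldehyde (terminal –CHO), named with the suffix -al.
The chain contains a C=C double bond, so the unsaturation ending is -ene.
The numbering direction is chosen so that the aldehyde carbon is C-1 by definition.
With this numbering: the double bond between C-7 and C-8; a bromo group at C-8.
Assembling the pieces gives 8-bromooct-7-enal.

8-bromooct-7-enal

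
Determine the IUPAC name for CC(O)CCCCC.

The longest carbon chain that includes the –OH group has 7 carbons, so the parent hydride is heptane.
An alcohol (–OH) is the principal characteristic group, giving the suffix -ol.
Number the chain so that numbering from this end puts the hydroxyl group at C-2 rather than C-6.
That gives the hydroxyl at C-2.
The name is heptan-2-ol.

heptan-2-ol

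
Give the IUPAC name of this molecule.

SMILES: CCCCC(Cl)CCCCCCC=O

8-chlorododecanal

The longest carbon chain that includes the –CHO group has 12 carbons, so the parent hydride is dodecane.
The principal characteristic group is an aldehyde (terminal –CHO), named with the suffix -al.
Choose the numbering such that the aldehyde carbon is C-1 by definition.
With this numbering: a chloro group at C-8.
The name is 8-chlorododecanal.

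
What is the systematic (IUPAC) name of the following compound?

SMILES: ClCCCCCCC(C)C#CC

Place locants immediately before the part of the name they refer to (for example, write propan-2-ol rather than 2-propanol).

10-chloro-4-methyldec-2-yne

The longest chain bearing the multiple bond is 10 carbons long (decane).
A C≡C triple bond in the chain gives the infix -yne-.
Choose the numbering such that numbering from this end puts the triple bond at C-2 rather than C-8.
With this numbering: the triple bond between C-2 and C-3; a chloro group at C-10; a methyl group at C-4.
Prefixes are listed alphabetically: chloro, methyl.
Putting it together: 10-chloro-4-methyldec-2-yne.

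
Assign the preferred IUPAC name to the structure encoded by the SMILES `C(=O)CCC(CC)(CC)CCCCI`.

Counting along the main chain through the –CHO group gives 8 carbons: the parent is octane.
An aldehyde (terminal –CHO) is the principal characteristic group, giving the suffix -al.
Number the chain so that the aldehyde carbon is C-1 by definition.
That gives two ethyl groups at C-4; an iodo group at C-8.
The substituents are ordered alphabetically, ignoring any di-/tri- multipliers.
The name is 4,4-diethyl-8-iodooctanal.

4,4-diethyl-8-iodooctanal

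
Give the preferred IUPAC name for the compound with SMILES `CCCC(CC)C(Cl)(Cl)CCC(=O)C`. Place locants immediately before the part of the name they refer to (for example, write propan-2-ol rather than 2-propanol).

5,5-dichloro-6-ethylnonan-2-one

Counting along the main chain through the carbonyl gives 9 carbons: the parent is nonane.
The highest-priority functional group is a ketone (C=O on an internal carbon), so the name ends in -one.
Choose the numbering such that numbering from this end puts the carbonyl group at C-2 rather than C-8.
With this numbering: the carbonyl at C-2; two chloro groups at C-5; an ethyl group at C-6.
The substituents are ordered alphabetically, ignoring any di-/tri- multipliers.
Assembling the pieces gives 5,5-dichloro-6-ethylnonan-2-one.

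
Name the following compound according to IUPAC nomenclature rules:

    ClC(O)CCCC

The longest chain bearing the –OH group is 5 carbons long (pentane).
The principal characteristic group is an alcohol (–OH), named with the suffix -ol.
The numbering direction is chosen so that numbering from this end puts the hydroxyl group at C-1 rather than C-5.
With this numbering: the hydroxyl at C-1; a chloro group at C-1.
Putting it together: 1-chloropentan-1-ol.

1-chloropentan-1-ol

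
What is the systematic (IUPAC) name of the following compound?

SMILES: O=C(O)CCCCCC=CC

The longest carbon chain that includes the –COOH group and the multiple bond has 9 carbons, so the parent hydride is nonane.
A carboxylic acid (terminal –COOH) is the principal characteristic group, giving the suffix -oic acid.
A C=C double bond in the chain gives the infix -ene-.
The numbering direction is chosen so that the carboxylic acid carbon is C-1 by definition.
With this numbering: the double bond between C-7 and C-8.
Assembling the pieces gives non-7-enoic acid.

non-7-enoic acid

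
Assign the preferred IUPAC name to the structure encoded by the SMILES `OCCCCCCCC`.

The longest carbon chain that includes the –OH group has 8 carbons, so the parent hydride is octane.
The highest-priority functional group is an alcohol (–OH), so the name ends in -ol.
The numbering direction is chosen so that numbering from this end puts the hydroxyl group at C-1 rather than C-8.
That gives the hydroxyl at C-1.
Putting it together: octan-1-ol.

octan-1-ol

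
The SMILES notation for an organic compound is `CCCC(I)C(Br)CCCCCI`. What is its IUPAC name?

The longest continuous carbon chain has 10 atoms, so the parent hydride is decane.
Number the chain so that the substituent locant set {1,6,7} is lower than {4,5,10} at the first point of difference.
With this numbering: a bromo group at C-6; iodo groups at C-1 and C-7.
Prefixes are listed alphabetically: bromo, iodo.
Putting it together: 6-bromo-1,7-diiododecane.

6-bromo-1,7-diiododecane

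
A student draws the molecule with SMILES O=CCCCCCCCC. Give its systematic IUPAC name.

Counting along the main chain through the –CHO group gives 9 carbons: the parent is nonane.
An aldehyde (terminal –CHO) is the principal characteristic group, giving the suffix -al.
Choose the numbering such that the aldehyde carbon is C-1 by definition.
Putting it together: nonanal.

nonanal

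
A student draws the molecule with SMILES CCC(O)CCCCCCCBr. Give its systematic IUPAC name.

The longest chain bearing the –OH group is 10 carbons long (decane).
An alcohol (–OH) is the principal characteristic group, giving the suffix -ol.
The numbering direction is chosen so that numbering from this end puts the hydroxyl group at C-3 rather than C-8.
This places the hydroxyl at C-3; a bromo group at C-10.
The name is 10-bromodecan-3-ol.

10-bromodecan-3-ol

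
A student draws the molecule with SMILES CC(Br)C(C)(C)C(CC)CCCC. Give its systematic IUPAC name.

2-bromo-4-ethyl-3,3-dimethyloctane

The longest carbon chain is 8 atoms: the parent is octane.
Number the chain so that the substituent locant set {2,3,3,4} is lower than {5,6,6,7} at the first point of difference.
That gives a bromo group at C-2; an ethyl group at C-4; two methyl groups at C-3.
Prefixes are listed alphabetically: bromo, ethyl, methyl.
Putting it together: 2-bromo-4-ethyl-3,3-dimethyloctane.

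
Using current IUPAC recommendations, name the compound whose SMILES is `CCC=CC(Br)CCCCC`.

5-bromodec-3-ene

The longest carbon chain that includes the multiple bond has 10 carbons, so the parent hydride is decane.
A C=C double bond in the chain gives the infix -ene-.
The numbering direction is chosen so that numbering from this end puts the double bond at C-3 rather than C-7.
With this numbering: the double bond between C-3 and C-4; a bromo group at C-5.
The name is 5-bromodec-3-ene.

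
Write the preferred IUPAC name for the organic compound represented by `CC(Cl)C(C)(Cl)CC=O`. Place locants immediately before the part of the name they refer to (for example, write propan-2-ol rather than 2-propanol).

3,4-dichloro-3-methylpentanal

The longest chain bearing the –CHO group is 5 carbons long (pentane).
The highest-priority functional group is an aldehyde (terminal –CHO), so the name ends in -al.
Number the chain so that the aldehyde carbon is C-1 by definition.
This places chloro groups at C-3 and C-4; a methyl group at C-3.
Substituent prefixes are cited in alphabetical order (multiplying prefixes like di-/tri- are ignored for ordering).
Putting it together: 3,4-dichloro-3-methylpentanal.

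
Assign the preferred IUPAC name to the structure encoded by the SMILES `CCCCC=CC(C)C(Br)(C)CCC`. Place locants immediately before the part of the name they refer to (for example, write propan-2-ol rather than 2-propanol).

The longest chain bearing the multiple bond is 11 carbons long (undecane).
There is one C=C double bond, indicated by the ending -ene.
Choose the numbering such that numbering from this end puts the double bond at C-5 rather than C-6.
This places the double bond between C-5 and C-6; a bromo group at C-8; methyl groups at C-7 and C-8.
The substituents are ordered alphabetically, ignoring any di-/tri- multipliers.
Assembling the pieces gives 8-bromo-7,8-dimethylundec-5-ene.

8-bromo-7,8-dimethylundec-5-ene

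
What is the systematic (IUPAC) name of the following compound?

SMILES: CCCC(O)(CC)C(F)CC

Counting along the main chain through the –OH group gives 7 carbons: the parent is heptane.
The highest-priority functional group is an alcohol (–OH), so the name ends in -ol.
The numbering direction is chosen so that the substituent locant set {3,4} is lower than {4,5} at the first point of difference.
That gives the hydroxyl at C-4; an ethyl group at C-4; a fluoro group at C-3.
Substituent prefixes are cited in alphabetical order (multiplying prefixes like di-/tri- are ignored for ordering).
Assembling the pieces gives 4-ethyl-3-fluoroheptan-4-ol.

4-ethyl-3-fluoroheptan-4-ol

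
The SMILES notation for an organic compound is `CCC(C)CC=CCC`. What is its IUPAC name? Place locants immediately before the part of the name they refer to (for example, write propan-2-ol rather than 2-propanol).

6-methyloct-3-ene

Counting along the main chain through the multiple bond gives 8 carbons: the parent is octane.
The chain contains a C=C double bond, so the unsaturation ending is -ene.
Number the chain so that numbering from this end puts the double bond at C-3 rather than C-5.
That gives the double bond between C-3 and C-4; a methyl group at C-6.
The name is 6-methyloct-3-ene.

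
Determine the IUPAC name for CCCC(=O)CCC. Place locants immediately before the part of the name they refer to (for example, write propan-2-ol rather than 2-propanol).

The longest chain bearing the carbonyl is 7 carbons long (heptane).
A ketone (C=O on an internal carbon) is the principal characteristic group, giving the suffix -one.
The molecule is symmetric, so either numbering direction gives the same locants.
With this numbering: the carbonyl at C-4.
Putting it together: heptan-4-one.

heptan-4-one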